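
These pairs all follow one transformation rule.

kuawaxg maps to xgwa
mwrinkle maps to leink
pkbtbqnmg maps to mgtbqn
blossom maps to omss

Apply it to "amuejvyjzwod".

The transformation: delete the first 3 characters, then move the last 2 characters to the front (rotate right by 2).
For "amuejvyjzwod", step one produces "ejvyjzwod"; step two turns that into "odejvyjzw".

odejvyjzw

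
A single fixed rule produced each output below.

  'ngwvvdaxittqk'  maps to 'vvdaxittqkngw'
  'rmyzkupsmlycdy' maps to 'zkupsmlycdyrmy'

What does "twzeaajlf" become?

Rule — move the first 3 characters to the end (rotate left by 3).
Applying that to "twzeaajlf" gives "eaajlftwz".

eaajlftwz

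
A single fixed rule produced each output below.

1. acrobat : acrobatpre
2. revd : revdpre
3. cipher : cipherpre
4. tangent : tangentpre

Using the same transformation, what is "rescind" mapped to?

In each case the input is transformed by: append "pre".
"rescind" → "rescindpre".

rescindpre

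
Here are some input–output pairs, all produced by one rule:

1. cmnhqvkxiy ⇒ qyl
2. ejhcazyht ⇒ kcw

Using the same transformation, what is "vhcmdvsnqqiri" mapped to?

fytu

Rule — keep one character in every 3, starting at position 3 (positions 3rd, 6th, 9th, ...), then shift every letter 3 places forward in the alphabet (wrapping around).
Starting from "vhcmdvsnqqiri": after the first operation, "cvqr"; after the second, "fytu".
(Check on "ejhcazyht": → "hzt" → "kcw" ✓)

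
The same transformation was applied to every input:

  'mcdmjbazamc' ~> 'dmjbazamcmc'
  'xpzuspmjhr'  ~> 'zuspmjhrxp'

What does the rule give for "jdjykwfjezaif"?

jykwfjezaifjd

The rule is to move the first 2 characters to the end (rotate left by 2).
"jdjykwfjezaif" → "jykwfjezaifjd".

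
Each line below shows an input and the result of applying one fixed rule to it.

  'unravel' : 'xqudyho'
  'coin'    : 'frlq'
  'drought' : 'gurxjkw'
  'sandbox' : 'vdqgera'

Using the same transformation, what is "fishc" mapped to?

Each output is the input with this applied: shift every letter 3 places forward in the alphabet (wrapping around).
Applying that to "fishc" gives "ilvkf".

ilvkf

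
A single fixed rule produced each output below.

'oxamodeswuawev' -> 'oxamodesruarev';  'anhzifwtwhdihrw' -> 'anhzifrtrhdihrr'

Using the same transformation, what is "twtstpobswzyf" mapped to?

trtstpobsrzyf

The pattern: replace every "w" with "r".
So "twtstpobswzyf" becomes "trtstpobsrzyf".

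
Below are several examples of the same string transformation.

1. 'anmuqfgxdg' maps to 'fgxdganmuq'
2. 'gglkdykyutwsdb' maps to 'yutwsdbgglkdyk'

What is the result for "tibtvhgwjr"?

hgwjrtibtv

The pattern: swap the front and back halves of the string.
For "tibtvhgwjr" the result is "hgwjrtibtv".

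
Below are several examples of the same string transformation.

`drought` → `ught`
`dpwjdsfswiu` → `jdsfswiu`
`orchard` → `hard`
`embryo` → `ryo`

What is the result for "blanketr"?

nketr

Looking at the pairs, the operation is to delete the first 3 characters.
Doing the same to "blanketr": "nketr".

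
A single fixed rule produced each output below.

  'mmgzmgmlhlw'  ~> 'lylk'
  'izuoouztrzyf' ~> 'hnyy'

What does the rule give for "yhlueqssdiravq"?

xtrhu

Rule — keep one character in every 3, starting at position 1 (positions 1st, 4th, 7th, ...), then shift every letter 1 place backward in the alphabet (wrapping around).
On "yhlueqssdiravq": the first step gives "yusiv", and the second then gives "xtrhu".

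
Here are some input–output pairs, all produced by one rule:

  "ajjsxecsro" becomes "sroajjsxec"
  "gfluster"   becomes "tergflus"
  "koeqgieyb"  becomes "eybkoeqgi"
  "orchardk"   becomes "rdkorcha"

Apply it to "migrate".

The transformation: move the last 3 characters to the front (rotate right by 3).
For "migrate" the result is "atemigr".

atemigr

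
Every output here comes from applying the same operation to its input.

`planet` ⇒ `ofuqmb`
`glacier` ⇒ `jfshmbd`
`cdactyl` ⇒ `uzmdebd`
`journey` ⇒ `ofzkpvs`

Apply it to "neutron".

In each case the input is transformed by: move the last 3 characters to the front (rotate right by 3), then shift every letter 1 place forward in the alphabet (wrapping around).
Working it through for "neutron": intermediate "ronneut", final "spoofvu".

spoofvu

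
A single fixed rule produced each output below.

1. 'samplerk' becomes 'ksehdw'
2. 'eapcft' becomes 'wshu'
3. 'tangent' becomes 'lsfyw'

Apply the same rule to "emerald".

Rule — delete the last 2 characters, then shift every letter 8 places backward in the alphabet (wrapping around).
Doing the same to "emerald": "wewjs".
(Check on "samplerk": → "sample" → "ksehdw" ✓)

wewjs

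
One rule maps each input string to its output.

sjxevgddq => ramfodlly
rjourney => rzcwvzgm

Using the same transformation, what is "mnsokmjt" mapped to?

vuwausbr

The rule is to shift every letter 8 places forward in the alphabet (wrapping around), then swap each adjacent pair of characters (1↔2, 3↔4, ...).
Applying both steps to "mnsokmjt": "uvawsurb", then "vuwausbr".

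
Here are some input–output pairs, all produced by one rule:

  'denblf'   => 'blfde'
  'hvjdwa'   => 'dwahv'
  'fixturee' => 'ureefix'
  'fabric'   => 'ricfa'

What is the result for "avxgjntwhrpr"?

Looking at the pairs, the operation is to swap the front and back halves of the string, then delete the last character.
Working it through for "avxgjntwhrpr": intermediate "twhrpravxgjn", final "twhrpravxgj".

twhrpravxgj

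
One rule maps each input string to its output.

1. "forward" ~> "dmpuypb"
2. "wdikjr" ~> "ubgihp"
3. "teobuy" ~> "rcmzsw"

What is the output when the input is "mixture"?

Rule — shift every letter 2 places backward in the alphabet (wrapping around).
On "mixture" that produces "kgvrspc".

kgvrspc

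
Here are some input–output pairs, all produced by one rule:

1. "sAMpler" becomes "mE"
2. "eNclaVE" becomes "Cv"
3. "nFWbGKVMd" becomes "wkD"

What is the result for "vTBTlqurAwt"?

Rule — keep one character in every 3, starting at position 3 (positions 3rd, 6th, 9th, ...), then flip the case of every letter.
Applying both steps to "vTBTlqurAwt": "BqA", then "bQa".

bQa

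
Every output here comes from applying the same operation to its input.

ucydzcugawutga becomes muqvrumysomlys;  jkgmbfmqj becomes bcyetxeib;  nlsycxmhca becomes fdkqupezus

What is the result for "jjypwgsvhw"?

In each case the input is transformed by: shift every letter 8 places backward in the alphabet (wrapping around).
"jjypwgsvhw" → "bbqhoyknzo".

bbqhoyknzo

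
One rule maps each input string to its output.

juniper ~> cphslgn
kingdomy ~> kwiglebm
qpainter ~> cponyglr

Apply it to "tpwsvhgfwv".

utrnuqtfed

The transformation: move the last 2 characters to the front (rotate right by 2), then shift every letter 2 places backward in the alphabet (wrapping around).
"tpwsvhgfwv" → "wvtpwsvhgf" → "utrnuqtfed".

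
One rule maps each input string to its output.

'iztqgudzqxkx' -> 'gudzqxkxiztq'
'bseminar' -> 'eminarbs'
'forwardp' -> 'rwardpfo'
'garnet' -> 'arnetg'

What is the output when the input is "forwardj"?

The transformation: move the last 2 characters to the front (rotate right by 2), then swap the front and back halves of the string.
"forwardj" → "djforwar" → "rwardjfo".

rwardjfo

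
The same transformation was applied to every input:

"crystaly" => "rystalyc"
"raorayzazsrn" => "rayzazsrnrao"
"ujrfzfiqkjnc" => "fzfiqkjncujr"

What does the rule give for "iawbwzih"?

In each case the input is transformed by: move the last 3 characters to the front (rotate right by 3), then swap the front and back halves of the string.
"iawbwzih" → "awbwzihi".

awbwzihi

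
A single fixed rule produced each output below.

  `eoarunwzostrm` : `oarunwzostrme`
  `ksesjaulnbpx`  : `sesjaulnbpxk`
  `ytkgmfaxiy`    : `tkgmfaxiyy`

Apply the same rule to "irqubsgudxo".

The rule is to move the first character to the end.
Applying that to "irqubsgudxo" gives "rqubsgudxoi".

rqubsgudxoi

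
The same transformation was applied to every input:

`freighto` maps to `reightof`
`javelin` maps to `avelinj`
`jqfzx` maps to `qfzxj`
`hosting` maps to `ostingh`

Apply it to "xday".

dayx

The transformation: move the first character to the end.
On "xday" that produces "dayx".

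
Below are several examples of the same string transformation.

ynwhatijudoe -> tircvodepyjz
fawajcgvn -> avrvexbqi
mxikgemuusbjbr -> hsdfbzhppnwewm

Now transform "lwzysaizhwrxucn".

grutnvducrmspxi

Each output is the input with this applied: shift every letter 5 places backward in the alphabet (wrapping around).
For "lwzysaizhwrxucn" the result is "grutnvducrmspxi".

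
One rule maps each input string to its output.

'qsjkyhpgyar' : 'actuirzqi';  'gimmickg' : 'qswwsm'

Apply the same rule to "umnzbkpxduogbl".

The pattern: shift every letter 10 places forward in the alphabet (wrapping around), then delete the last 2 characters.
Applying both steps to "umnzbkpxduogbl": "ewxjluzhneyqlv", then "ewxjluzhneyq".

ewxjluzhneyq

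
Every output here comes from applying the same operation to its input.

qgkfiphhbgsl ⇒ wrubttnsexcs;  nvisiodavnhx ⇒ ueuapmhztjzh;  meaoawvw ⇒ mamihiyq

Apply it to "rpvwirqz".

hiudcldb

The pattern: move the first 2 characters to the end (rotate left by 2), then shift every letter 12 places forward in the alphabet (wrapping around).
Applying that to "rpvwirqz" gives "hiudcldb".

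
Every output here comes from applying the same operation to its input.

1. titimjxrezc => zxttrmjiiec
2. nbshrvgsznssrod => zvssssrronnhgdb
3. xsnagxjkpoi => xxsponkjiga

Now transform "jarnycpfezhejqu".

The transformation: sort the characters into reverse alphabetical order.
On "jarnycpfezhejqu" that produces "zyurqpnjjhfeeca".

zyurqpnjjhfeeca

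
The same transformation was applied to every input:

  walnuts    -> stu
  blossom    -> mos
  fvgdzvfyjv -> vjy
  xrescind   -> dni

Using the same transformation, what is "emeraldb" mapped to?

bdl

The transformation: reverse the string, then keep only the first 3 characters.
"emeraldb" → "bdl".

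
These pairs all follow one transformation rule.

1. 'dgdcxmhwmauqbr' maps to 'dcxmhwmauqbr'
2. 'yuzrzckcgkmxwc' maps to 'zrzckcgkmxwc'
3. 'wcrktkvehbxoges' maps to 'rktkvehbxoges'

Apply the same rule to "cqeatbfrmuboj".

The rule is to delete the first 2 characters.
Doing the same to "cqeatbfrmuboj": "eatbfrmuboj".

eatbfrmuboj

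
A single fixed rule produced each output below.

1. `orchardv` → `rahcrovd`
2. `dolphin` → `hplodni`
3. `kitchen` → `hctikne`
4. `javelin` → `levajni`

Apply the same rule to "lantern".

In each case the input is transformed by: move the last 2 characters to the front (rotate right by 2), then reverse the string.
"lantern" → "rnlante" → "etnalnr".

etnalnr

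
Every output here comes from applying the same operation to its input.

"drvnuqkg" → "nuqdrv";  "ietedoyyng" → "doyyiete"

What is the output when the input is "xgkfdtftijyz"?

Each output is the input with this applied: delete the last 2 characters, then swap the front and back halves of the string.
Applying both steps to "xgkfdtftijyz": "xgkfdtftij", then "tftijxgkfd".

tftijxgkfd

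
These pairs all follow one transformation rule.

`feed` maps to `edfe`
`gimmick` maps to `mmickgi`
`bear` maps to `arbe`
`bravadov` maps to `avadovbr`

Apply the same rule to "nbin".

Each output is the input with this applied: move the first 2 characters to the end (rotate left by 2).
On "nbin" that produces "innb".

innb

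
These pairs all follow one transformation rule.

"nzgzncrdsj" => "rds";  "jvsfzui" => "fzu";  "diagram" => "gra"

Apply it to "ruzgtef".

In each case the input is transformed by: delete the last character, then keep only the last 3 characters.
Starting from "ruzgtef": after the first operation, "ruzgte"; after the second, "gte".

gte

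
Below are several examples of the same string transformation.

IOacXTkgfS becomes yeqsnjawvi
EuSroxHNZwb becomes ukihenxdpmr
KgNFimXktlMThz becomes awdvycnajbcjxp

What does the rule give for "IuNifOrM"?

ykdyvehc

Rule — shift every letter 10 places backward in the alphabet (wrapping around), then convert every letter to lowercase.
"IuNifOrM" → "YkDyvEhC" → "ykdyvehc".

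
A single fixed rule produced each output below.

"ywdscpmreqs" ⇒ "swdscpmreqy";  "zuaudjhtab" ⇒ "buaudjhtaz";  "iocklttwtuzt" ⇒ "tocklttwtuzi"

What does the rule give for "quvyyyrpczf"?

Rule — swap the first and last characters.
Doing the same to "quvyyyrpczf": "fuvyyyrpczq".

fuvyyyrpczq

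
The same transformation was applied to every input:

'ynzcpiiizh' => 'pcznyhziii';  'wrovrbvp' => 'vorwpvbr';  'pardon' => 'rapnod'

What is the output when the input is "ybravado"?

arbyodav

In each case the input is transformed by: swap the front and back halves of the string, then reverse the string.
Working it through for "ybravado": intermediate "vadoybra", final "arbyodav".
(Check on "wrovrbvp": → "rbvpwrov" → "vorwpvbr" ✓)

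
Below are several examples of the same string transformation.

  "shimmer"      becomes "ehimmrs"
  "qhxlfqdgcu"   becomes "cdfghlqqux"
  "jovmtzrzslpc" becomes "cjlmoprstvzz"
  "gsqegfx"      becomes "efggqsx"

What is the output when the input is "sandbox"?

Each output is the input with this applied: sort the characters into alphabetical order.
"sandbox" → "abdnosx".

abdnosx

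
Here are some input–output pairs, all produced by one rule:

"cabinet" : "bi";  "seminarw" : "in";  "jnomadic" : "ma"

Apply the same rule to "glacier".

The transformation: move the last 3 characters to the front (rotate right by 3), then keep only the last 2 characters.
For "glacier", step one produces "ierglac"; step two turns that into "ac".

ac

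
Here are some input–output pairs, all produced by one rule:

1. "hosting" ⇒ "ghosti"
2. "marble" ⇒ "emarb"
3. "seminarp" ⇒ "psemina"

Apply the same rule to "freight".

tfreig

What's happening: move the last 2 characters to the front (rotate right by 2), then delete the first character.
Applying both steps to "freight": "htfreig", then "tfreig".
(Check on "hosting": → "nghosti" → "ghosti" ✓)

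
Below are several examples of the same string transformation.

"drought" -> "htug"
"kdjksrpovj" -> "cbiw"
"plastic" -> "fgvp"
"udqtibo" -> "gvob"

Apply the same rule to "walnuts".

ahgf

Rule — shift every letter 13 places forward in the alphabet (wrapping around) — i.e. ROT13, then keep only the last 4 characters.
Starting from "walnuts": after the first operation, "jnyahgf"; after the second, "ahgf".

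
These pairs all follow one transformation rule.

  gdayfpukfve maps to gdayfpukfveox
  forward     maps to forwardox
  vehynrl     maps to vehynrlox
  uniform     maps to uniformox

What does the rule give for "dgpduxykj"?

dgpduxykjox

Rule — append "ox".
Doing the same to "dgpduxykj": "dgpduxykjox".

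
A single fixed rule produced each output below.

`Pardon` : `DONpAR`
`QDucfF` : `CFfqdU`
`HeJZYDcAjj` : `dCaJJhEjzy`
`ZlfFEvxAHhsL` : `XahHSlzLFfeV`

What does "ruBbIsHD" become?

iShdRUbB

The pattern: flip the case of every letter, then swap the front and back halves of the string.
Applying both steps to "ruBbIsHD": "RUbBiShd", then "iShdRUbB".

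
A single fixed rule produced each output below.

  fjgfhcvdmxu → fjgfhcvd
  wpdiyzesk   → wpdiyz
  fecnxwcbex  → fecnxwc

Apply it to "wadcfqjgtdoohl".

The transformation: delete the last 3 characters.
"wadcfqjgtdoohl" → "wadcfqjgtdo".

wadcfqjgtdo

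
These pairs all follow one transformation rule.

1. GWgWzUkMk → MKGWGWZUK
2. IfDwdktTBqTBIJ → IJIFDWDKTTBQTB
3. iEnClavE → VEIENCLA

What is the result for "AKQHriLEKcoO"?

Each output is the input with this applied: move the last 2 characters to the front (rotate right by 2), then convert every letter to uppercase.
On "AKQHriLEKcoO": the first step gives "oOAKQHriLEKc", and the second then gives "OOAKQHRILEKC".

OOAKQHRILEKC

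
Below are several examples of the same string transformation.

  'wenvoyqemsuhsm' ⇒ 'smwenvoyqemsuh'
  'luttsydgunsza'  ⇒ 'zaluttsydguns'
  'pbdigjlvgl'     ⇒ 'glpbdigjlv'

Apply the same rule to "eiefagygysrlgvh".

In each case the input is transformed by: move the last 2 characters to the front (rotate right by 2).
Doing the same to "eiefagygysrlgvh": "vheiefagygysrlg".

vheiefagygysrlg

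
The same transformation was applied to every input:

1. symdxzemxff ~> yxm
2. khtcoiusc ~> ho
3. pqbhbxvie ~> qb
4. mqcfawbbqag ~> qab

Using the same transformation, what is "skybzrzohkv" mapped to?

kzo

In each case the input is transformed by: delete the last 2 characters, then keep one character in every 3, starting at position 2 (positions 2nd, 5th, 8th, ...).
Starting from "skybzrzohkv": after the first operation, "skybzrzoh"; after the second, "kzo".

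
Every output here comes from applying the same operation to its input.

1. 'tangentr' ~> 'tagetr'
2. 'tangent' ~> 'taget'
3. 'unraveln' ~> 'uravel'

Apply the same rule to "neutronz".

The pattern: remove every "n".
"neutronz" → "eutroz".

eutroz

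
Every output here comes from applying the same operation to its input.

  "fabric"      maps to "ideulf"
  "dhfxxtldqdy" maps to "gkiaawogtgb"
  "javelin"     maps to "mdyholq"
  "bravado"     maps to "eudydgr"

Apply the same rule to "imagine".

lpdjlqh

The pattern: shift every letter 3 places forward in the alphabet (wrapping around).
On "imagine" that produces "lpdjlqh".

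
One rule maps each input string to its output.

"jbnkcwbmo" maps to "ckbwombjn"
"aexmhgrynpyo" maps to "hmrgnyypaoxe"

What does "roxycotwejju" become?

Looking at the pairs, the operation is to move the first 3 characters to the end (rotate left by 3), then swap each adjacent pair of characters (1↔2, 3↔4, ...).
On "roxycotwejju": the first step gives "ycotwejjurox", and the second then gives "cytoewjjruxo".

cytoewjjruxo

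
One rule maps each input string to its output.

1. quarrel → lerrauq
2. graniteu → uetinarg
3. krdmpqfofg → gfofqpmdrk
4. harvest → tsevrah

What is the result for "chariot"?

The transformation: reverse the string.
Applying that to "chariot" gives "toirahc".

toirahc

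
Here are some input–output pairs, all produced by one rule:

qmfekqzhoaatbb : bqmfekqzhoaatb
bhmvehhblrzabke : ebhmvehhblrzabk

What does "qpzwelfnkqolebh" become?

hqpzwelfnkqoleb

In each case the input is transformed by: move the last character to the front.
Doing the same to "qpzwelfnkqolebh": "hqpzwelfnkqoleb".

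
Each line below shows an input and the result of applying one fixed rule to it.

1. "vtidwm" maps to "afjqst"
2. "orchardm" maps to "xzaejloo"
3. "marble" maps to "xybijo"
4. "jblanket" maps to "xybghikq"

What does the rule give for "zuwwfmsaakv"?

xxchjprsttw

What's happening: sort the characters into alphabetical order, then shift every letter 3 places backward in the alphabet (wrapping around).
On "zuwwfmsaakv": the first step gives "aafkmsuvwwz", and the second then gives "xxchjprsttw".
(Check on "jblanket": → "abejklnt" → "xybghikq" ✓)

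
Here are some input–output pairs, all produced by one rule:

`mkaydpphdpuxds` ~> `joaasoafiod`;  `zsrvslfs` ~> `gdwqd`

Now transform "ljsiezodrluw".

tpkzocwfh

What's happening: delete the first 3 characters, then shift every letter 11 places forward in the alphabet (wrapping around).
Starting from "ljsiezodrluw": after the first operation, "iezodrluw"; after the second, "tpkzocwfh".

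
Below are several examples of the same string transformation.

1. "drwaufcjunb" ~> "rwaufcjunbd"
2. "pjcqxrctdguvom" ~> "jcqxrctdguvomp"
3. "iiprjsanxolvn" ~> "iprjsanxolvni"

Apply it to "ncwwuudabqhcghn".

cwwuudabqhcghnn

Rule — move the first character to the end.
On "ncwwuudabqhcghn" that produces "cwwuudabqhcghnn".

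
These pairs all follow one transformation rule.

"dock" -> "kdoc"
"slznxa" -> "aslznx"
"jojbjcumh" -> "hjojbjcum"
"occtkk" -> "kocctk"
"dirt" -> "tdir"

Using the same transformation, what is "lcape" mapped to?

elcap

The pattern: move the last character to the front.
So "lcape" becomes "elcap".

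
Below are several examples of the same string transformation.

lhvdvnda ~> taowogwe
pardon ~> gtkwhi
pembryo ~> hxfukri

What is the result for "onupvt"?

The pattern: shift every letter 7 places backward in the alphabet (wrapping around), then swap the first and last characters.
Applying both steps to "onupvt": "hgniom", then "mgnioh".

mgnioh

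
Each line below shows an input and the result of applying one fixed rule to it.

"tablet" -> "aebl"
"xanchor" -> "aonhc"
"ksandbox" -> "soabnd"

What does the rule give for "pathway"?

aatwh

Each output is the input with this applied: take characters alternately from the front and the back (1st, last, 2nd, 2nd-last, ...), then delete the first 2 characters.
Working it through for "pathway": intermediate "pyaatwh", final "aatwh".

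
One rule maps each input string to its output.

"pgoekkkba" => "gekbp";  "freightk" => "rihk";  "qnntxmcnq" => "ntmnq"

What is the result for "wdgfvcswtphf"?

Each output is the input with this applied: move the first character to the end, then keep every other character starting from the first (positions 1st, 3rd, 5th, ...).
Starting from "wdgfvcswtphf": after the first operation, "dgfvcswtphfw"; after the second, "dfcwpf".

dfcwpf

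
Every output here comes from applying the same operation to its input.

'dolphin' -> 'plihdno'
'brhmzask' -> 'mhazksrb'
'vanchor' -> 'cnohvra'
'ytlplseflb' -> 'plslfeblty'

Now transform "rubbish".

bbsirhu

The rule is to move the first 2 characters to the end (rotate left by 2), then swap each adjacent pair of characters (1↔2, 3↔4, ...).
On "rubbish": the first step gives "bbishru", and the second then gives "bbsirhu".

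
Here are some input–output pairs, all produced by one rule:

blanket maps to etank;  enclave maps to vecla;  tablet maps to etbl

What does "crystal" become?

The transformation: delete the first 2 characters, then move the last 2 characters to the front (rotate right by 2).
On "crystal": the first step gives "ystal", and the second then gives "alyst".

alyst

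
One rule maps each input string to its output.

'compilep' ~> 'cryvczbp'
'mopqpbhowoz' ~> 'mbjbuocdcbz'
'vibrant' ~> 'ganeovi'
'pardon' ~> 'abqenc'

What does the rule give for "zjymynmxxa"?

What's happening: reverse the string, then shift every letter 13 places forward in the alphabet (wrapping around) — i.e. ROT13.
On "zjymynmxxa": the first step gives "axxmnymyjz", and the second then gives "nkkzalzlwm".

nkkzalzlwm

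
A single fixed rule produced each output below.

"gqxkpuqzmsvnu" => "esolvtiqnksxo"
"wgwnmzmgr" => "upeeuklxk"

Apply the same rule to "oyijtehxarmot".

mrwmgkhprycvf

The pattern: shift every letter 2 places backward in the alphabet (wrapping around), then take characters alternately from the front and the back (1st, last, 2nd, 2nd-last, ...).
On "oyijtehxarmot": the first step gives "mwghrcfvypkmr", and the second then gives "mrwmgkhprycvf".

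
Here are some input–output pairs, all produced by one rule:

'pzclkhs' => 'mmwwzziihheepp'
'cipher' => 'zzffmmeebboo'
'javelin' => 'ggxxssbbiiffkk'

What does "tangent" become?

Looking at the pairs, the operation is to double every character, then shift every letter 3 places backward in the alphabet (wrapping around).
For "tangent", step one produces "ttaannggeenntt"; step two turns that into "qqxxkkddbbkkqq".

qqxxkkddbbkkqq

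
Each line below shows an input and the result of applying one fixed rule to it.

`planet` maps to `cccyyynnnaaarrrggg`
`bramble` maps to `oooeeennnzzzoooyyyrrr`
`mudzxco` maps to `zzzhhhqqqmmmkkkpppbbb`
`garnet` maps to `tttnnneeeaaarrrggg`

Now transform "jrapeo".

wwweeennncccrrrbbb

Looking at the pairs, the operation is to repeat every character 3 times, then shift every letter 13 places forward in the alphabet (wrapping around) — i.e. ROT13.
So "jrapeo" becomes "wwweeennncccrrrbbb".
(Check on "planet": → "ppplllaaannneeettt" → "cccyyynnnaaarrrggg" ✓)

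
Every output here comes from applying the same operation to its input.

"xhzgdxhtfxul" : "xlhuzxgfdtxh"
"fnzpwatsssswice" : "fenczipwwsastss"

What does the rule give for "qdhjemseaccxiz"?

qzdihxjcecmase

The rule is to take characters alternately from the front and the back (1st, last, 2nd, 2nd-last, ...).
"qdhjemseaccxiz" → "qzdihxjcecmase".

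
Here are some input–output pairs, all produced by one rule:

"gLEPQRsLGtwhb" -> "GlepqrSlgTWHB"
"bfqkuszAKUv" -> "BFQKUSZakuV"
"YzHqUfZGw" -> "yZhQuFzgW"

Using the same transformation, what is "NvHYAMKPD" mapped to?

Rule — flip the case of every letter.
So "NvHYAMKPD" becomes "nVhyamkpd".

nVhyamkpd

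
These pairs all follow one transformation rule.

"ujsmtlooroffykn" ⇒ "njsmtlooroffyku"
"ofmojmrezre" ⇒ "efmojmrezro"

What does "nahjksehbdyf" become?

fahjksehbdyn

The rule is to swap the first and last characters.
For "nahjksehbdyf" the result is "fahjksehbdyn".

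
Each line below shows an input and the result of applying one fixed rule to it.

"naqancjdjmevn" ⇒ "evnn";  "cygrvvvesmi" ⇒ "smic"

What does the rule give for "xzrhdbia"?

biax

The pattern: move the first character to the end, then keep only the last 4 characters.
Applying that to "xzrhdbia" gives "biax".
(Check on "cygrvvvesmi": → "ygrvvvesmic" → "smic" ✓)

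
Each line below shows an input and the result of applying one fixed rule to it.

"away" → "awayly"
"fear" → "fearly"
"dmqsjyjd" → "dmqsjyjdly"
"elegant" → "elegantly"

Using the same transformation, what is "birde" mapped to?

The rule is to append "ly".
So "birde" becomes "birdely".

birdely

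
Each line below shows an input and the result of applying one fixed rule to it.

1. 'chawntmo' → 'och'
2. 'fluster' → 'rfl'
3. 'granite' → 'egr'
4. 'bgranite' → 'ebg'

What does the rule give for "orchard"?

The transformation: move the first 2 characters to the end (rotate left by 2), then keep only the last 3 characters.
Applying both steps to "orchard": "chardor", then "dor".
(Check on "chawntmo": → "awntmoch" → "och" ✓)

dor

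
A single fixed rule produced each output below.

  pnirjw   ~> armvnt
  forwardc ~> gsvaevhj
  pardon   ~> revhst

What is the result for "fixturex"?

Rule — shift every letter 4 places forward in the alphabet (wrapping around), then swap the first and last characters.
Doing the same to "fixturex": "bmbxyvij".

bmbxyvij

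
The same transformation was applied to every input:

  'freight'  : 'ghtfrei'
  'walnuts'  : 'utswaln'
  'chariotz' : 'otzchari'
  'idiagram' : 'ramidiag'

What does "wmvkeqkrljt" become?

ljtwmvkeqkr

The transformation: move the last 3 characters to the front (rotate right by 3).
On "wmvkeqkrljt" that produces "ljtwmvkeqkr".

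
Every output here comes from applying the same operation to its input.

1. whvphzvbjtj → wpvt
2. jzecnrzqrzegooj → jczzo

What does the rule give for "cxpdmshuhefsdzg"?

cdhed

What's happening: keep one character in every 3, starting at position 1 (positions 1st, 4th, 7th, ...).
"cxpdmshuhefsdzg" → "cdhed".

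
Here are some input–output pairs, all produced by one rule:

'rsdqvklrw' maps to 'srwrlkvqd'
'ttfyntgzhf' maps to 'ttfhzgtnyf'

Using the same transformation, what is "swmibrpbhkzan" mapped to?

The rule is to reverse the string, then move the last 2 characters to the front (rotate right by 2).
Applying both steps to "swmibrpbhkzan": "nazkhbprbimws", then "wsnazkhbprbim".
(Check on "ttfyntgzhf": → "fhzgtnyftt" → "ttfhzgtnyf" ✓)

wsnazkhbprbim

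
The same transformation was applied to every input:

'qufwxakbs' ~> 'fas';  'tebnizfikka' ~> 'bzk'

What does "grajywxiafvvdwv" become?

awavv

Looking at the pairs, the operation is to keep one character in every 3, starting at position 3 (positions 3rd, 6th, 9th, ...).
"grajywxiafvvdwv" → "awavv".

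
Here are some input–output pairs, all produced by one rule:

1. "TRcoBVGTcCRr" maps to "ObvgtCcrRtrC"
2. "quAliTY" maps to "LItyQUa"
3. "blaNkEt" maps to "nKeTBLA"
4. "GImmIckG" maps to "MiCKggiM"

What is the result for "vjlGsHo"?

The pattern: move the first 3 characters to the end (rotate left by 3), then flip the case of every letter.
Starting from "vjlGsHo": after the first operation, "GsHovjl"; after the second, "gShOVJL".

gShOVJL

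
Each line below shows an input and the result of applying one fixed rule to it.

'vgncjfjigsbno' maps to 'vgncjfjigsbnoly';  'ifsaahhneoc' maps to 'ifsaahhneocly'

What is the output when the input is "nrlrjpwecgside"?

nrlrjpwecgsidely

The transformation: append "ly".
So "nrlrjpwecgside" becomes "nrlrjpwecgsidely".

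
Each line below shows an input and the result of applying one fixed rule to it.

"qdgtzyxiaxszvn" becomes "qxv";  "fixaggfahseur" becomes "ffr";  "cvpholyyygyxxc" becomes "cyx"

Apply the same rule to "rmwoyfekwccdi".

The rule is to keep every other character starting from the first (positions 1st, 3rd, 5th, ...), then keep one character in every 3, starting at position 1 (positions 1st, 4th, 7th, ...).
"rmwoyfekwccdi" → "rei".

rei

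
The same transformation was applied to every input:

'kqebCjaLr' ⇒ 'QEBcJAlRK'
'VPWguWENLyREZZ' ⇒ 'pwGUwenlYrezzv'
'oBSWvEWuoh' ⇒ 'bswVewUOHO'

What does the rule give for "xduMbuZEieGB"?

DUmBUzeIEgbX

The transformation: move the first character to the end, then flip the case of every letter.
For "xduMbuZEieGB", step one produces "duMbuZEieGBx"; step two turns that into "DUmBUzeIEgbX".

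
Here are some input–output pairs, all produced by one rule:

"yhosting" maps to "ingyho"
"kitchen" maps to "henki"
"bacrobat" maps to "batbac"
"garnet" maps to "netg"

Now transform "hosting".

ingho

In each case the input is transformed by: move the last 3 characters to the front (rotate right by 3), then delete the last 2 characters.
On "hosting": the first step gives "inghost", and the second then gives "ingho".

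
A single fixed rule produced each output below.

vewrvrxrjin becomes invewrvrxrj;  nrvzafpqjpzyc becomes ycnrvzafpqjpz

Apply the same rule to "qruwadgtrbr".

brqruwadgtr

The transformation: move the last 2 characters to the front (rotate right by 2).
"qruwadgtrbr" → "brqruwadgtr".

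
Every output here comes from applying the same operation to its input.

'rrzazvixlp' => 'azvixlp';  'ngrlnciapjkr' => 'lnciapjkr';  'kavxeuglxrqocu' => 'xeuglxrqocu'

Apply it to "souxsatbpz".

xsatbpz

In each case the input is transformed by: delete the first 3 characters.
On "souxsatbpz" that produces "xsatbpz".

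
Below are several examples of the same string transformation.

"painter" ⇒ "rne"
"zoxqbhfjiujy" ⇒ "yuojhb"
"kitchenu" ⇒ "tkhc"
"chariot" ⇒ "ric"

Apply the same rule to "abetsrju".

Looking at the pairs, the operation is to sort the characters into reverse alphabetical order, then keep every other character starting from the second (positions 2nd, 4th, 6th, ...).
"abetsrju" → "utsrjeba" → "trea".

trea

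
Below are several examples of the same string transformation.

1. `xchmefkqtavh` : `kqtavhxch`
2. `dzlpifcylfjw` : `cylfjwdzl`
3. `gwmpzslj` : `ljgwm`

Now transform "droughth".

Each output is the input with this applied: move the first 3 characters to the end (rotate left by 3), then delete the first 3 characters.
For "droughth", step one produces "ughthdro"; step two turns that into "thdro".

thdro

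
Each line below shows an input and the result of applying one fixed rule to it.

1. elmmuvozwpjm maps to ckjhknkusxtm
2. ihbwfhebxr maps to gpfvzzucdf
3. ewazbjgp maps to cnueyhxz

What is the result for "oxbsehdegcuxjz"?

Each output is the input with this applied: take characters alternately from the front and the back (1st, last, 2nd, 2nd-last, ...), then shift every letter 2 places backward in the alphabet (wrapping around).
On "oxbsehdegcuxjz": the first step gives "ozxjbxsuechgde", and the second then gives "mxvhzvqscafebc".

mxvhzvqscafebc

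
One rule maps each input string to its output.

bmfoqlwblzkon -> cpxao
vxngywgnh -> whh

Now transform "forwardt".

gxe

The rule is to keep one character in every 3, starting at position 1 (positions 1st, 4th, 7th, ...), then shift every letter 1 place forward in the alphabet (wrapping around).
For "forwardt", step one produces "fwd"; step two turns that into "gxe".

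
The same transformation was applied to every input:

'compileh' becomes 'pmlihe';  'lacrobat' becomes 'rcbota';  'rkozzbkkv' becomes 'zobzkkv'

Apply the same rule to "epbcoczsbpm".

cbcoszpbm

Each output is the input with this applied: delete the first 2 characters, then swap each adjacent pair of characters (1↔2, 3↔4, ...).
On "epbcoczsbpm": the first step gives "bcoczsbpm", and the second then gives "cbcoszpbm".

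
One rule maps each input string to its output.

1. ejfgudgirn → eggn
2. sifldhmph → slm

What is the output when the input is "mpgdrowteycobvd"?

In each case the input is transformed by: keep one character in every 3, starting at position 1 (positions 1st, 4th, 7th, ...).
So "mpgdrowteycobvd" becomes "mdwyb".

mdwyb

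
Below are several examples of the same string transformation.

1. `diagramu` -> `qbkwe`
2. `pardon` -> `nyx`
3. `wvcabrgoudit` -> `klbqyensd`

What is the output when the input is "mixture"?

debo

The rule is to delete the first 3 characters, then shift every letter 10 places forward in the alphabet (wrapping around).
Doing the same to "mixture": "debo".
(Check on "wvcabrgoudit": → "abrgoudit" → "klbqyensd" ✓)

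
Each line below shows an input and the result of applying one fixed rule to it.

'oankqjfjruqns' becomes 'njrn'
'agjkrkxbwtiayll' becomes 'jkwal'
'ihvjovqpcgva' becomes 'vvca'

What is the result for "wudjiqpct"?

The rule is to keep one character in every 3, starting at position 3 (positions 3rd, 6th, 9th, ...).
"wudjiqpct" → "dqt".

dqt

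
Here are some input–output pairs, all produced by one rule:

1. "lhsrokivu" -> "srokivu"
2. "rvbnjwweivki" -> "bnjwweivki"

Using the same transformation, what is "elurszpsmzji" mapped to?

urszpsmzji

Each output is the input with this applied: delete the first 2 characters.
Doing the same to "elurszpsmzji": "urszpsmzji".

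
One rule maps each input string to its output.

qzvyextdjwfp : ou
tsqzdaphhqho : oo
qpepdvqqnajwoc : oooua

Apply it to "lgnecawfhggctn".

eaueea

The transformation: shift every letter 2 places backward in the alphabet (wrapping around), then keep only the vowels.
Applying both steps to "lgnecawfhggctn": "jelcayudfeearl", then "eaueea".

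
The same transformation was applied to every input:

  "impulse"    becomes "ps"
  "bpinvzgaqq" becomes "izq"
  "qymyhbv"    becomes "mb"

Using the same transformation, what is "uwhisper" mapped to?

hp

The pattern: keep one character in every 3, starting at position 3 (positions 3rd, 6th, 9th, ...).
Applying that to "uwhisper" gives "hp".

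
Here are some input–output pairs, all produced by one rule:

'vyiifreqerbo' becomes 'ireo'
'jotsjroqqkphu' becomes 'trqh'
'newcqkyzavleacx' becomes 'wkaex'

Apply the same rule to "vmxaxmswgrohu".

xmgh

The transformation: keep one character in every 3, starting at position 3 (positions 3rd, 6th, 9th, ...).
"vmxaxmswgrohu" → "xmgh".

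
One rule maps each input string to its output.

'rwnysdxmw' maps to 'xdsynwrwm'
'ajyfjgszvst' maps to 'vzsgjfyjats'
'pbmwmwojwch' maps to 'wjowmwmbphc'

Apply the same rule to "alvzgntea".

The pattern: reverse the string, then move the first 2 characters to the end (rotate left by 2).
"alvzgntea" → "aetngzvla" → "tngzvlaae".

tngzvlaae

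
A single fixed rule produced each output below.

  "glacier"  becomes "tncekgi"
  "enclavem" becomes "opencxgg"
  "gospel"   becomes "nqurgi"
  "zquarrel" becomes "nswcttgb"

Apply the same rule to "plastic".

encuvkr

Each output is the input with this applied: swap the first and last characters, then shift every letter 2 places forward in the alphabet (wrapping around).
For "plastic" the result is "encuvkr".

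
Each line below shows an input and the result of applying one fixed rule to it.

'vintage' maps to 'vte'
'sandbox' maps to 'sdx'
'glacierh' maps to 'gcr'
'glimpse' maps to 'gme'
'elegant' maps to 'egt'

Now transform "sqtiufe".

Each output is the input with this applied: keep one character in every 3, starting at position 1 (positions 1st, 4th, 7th, ...).
So "sqtiufe" becomes "sie".

sie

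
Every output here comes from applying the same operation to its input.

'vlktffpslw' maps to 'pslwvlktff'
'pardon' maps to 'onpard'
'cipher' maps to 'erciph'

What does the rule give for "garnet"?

etgarn

The rule is to move the first character to the end, then swap the front and back halves of the string.
Applying that to "garnet" gives "etgarn".
(Check on "cipher": → "ipherc" → "erciph" ✓)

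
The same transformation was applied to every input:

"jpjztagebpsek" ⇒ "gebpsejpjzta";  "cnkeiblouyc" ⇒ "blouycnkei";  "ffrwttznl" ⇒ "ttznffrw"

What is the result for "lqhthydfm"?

Rule — delete the last character, then swap the front and back halves of the string.
On "lqhthydfm": the first step gives "lqhthydf", and the second then gives "hydflqht".

hydflqht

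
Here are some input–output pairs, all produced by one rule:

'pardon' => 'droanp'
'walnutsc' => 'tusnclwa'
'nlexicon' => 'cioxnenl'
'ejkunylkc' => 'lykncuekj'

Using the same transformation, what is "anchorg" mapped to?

ohrcgna

The pattern: move the last 3 characters to the front (rotate right by 3), then take characters alternately from the front and the back (1st, last, 2nd, 2nd-last, ...).
On "anchorg": the first step gives "organch", and the second then gives "ohrcgna".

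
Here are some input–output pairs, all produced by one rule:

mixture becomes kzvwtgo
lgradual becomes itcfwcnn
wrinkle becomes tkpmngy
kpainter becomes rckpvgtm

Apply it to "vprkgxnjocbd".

rtmizplqedfx

What's happening: shift every letter 2 places forward in the alphabet (wrapping around), then move the first character to the end.
On "vprkgxnjocbd": the first step gives "xrtmizplqedf", and the second then gives "rtmizplqedfx".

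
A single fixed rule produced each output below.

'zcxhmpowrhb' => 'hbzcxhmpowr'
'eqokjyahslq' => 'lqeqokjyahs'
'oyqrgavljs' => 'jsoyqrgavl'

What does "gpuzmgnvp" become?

vpgpuzmgn

Each output is the input with this applied: move the last 2 characters to the front (rotate right by 2).
"gpuzmgnvp" → "vpgpuzmgn".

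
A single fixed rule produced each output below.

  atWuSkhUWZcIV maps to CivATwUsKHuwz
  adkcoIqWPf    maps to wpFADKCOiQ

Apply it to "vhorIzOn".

The transformation: flip the case of every letter, then move the last 3 characters to the front (rotate right by 3).
For "vhorIzOn", step one produces "VHORiZoN"; step two turns that into "ZoNVHORi".

ZoNVHORi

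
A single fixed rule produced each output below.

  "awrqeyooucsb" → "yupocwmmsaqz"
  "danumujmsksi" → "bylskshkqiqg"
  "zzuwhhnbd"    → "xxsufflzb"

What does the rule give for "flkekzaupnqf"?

The rule is to shift every letter 2 places backward in the alphabet (wrapping around).
Doing the same to "flkekzaupnqf": "djicixysnlod".

djicixysnlod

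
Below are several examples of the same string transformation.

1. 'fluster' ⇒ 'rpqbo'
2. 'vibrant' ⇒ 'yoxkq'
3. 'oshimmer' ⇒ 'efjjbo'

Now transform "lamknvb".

The pattern: delete the first 2 characters, then shift every letter 3 places backward in the alphabet (wrapping around).
On "lamknvb": the first step gives "mknvb", and the second then gives "jhksy".

jhksy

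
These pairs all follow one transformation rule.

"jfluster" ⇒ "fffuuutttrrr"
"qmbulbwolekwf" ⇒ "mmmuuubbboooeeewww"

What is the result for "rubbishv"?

The transformation: keep every other character starting from the second (positions 2nd, 4th, 6th, ...), then repeat every character 3 times.
On "rubbishv": the first step gives "ubsv", and the second then gives "uuubbbsssvvv".

uuubbbsssvvv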